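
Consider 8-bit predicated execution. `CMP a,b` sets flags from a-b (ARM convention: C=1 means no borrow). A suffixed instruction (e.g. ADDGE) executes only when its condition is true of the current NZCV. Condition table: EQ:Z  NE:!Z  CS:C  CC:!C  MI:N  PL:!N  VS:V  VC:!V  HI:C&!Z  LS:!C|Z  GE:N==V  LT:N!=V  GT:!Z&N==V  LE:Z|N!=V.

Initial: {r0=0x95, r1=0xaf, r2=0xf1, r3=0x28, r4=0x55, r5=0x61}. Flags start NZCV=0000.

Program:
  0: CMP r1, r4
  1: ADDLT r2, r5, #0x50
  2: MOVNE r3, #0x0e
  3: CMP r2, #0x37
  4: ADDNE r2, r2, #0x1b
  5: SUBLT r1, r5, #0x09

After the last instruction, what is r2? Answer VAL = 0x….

0: ✓ CMP  NZCV=0011
1: ✓ ADDLT  r2←0xb1
2: ✓ MOVNE  r3←0x0e
3: ✓ CMP  NZCV=0011
4: ✓ ADDNE  r2←0xcc
5: ✓ SUBLT  r1←0x58

VAL = 0xcc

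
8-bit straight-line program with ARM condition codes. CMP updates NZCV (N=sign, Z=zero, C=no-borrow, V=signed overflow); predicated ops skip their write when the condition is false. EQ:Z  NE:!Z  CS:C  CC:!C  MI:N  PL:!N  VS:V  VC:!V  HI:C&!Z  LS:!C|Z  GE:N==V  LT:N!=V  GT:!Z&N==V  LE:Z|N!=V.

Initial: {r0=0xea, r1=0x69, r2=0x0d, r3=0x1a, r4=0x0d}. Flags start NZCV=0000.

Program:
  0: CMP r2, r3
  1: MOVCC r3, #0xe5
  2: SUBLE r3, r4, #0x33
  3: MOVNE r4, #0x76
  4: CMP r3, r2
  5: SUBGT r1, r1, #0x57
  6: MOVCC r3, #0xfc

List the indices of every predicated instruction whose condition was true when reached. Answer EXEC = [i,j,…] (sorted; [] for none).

EXEC = [1,2,3]

[0] flags=1000 → (cmp)
[1] flags=1000 CC?T → r3=0xe5
[2] flags=1000 LE?T → r3=0xda
[3] flags=1000 NE?T → r4=0x76
[4] flags=1010 → (cmp)
[5] flags=1010 GT?F → skip
[6] flags=1010 CC?F → skip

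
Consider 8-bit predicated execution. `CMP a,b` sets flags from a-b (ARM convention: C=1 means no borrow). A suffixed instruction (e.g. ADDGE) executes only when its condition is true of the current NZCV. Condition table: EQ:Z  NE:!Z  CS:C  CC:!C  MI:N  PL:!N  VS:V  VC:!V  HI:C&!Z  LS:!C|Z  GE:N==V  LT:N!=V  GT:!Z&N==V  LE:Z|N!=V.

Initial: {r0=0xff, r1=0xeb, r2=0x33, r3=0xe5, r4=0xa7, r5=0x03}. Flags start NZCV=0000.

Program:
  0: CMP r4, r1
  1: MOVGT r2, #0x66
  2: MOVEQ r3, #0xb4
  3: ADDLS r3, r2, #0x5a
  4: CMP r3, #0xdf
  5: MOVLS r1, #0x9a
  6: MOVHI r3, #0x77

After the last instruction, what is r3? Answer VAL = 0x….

[0] flags=1000 → (cmp)
[1] flags=1000 GT?F → skip
[2] flags=1000 EQ?F → skip
[3] flags=1000 LS?T → r3=0x8d
[4] flags=1000 → (cmp)
[5] flags=1000 LS?T → r1=0x9a
[6] flags=1000 HI?F → skip

VAL = 0x8d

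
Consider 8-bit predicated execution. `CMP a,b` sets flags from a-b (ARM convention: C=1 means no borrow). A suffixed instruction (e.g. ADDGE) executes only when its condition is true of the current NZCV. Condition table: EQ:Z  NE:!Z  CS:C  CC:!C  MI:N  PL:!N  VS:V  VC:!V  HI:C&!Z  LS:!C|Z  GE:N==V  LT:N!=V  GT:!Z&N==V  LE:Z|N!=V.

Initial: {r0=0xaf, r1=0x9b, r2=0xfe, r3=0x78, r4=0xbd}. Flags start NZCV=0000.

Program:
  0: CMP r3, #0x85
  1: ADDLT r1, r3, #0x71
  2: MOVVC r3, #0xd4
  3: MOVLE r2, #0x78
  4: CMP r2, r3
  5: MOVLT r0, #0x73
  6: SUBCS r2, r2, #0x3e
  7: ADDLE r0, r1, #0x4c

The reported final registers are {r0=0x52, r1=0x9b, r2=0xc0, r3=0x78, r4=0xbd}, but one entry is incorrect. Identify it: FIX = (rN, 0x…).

FIX = (r0, 0xe7)

0: ✓ CMP  NZCV=1001
1: · ADDLT
2: · MOVVC
3: · MOVLE
4: ✓ CMP  NZCV=1010
5: ✓ MOVLT  r0←0x73
6: ✓ SUBCS  r2←0xc0
7: ✓ ADDLE  r0←0xe7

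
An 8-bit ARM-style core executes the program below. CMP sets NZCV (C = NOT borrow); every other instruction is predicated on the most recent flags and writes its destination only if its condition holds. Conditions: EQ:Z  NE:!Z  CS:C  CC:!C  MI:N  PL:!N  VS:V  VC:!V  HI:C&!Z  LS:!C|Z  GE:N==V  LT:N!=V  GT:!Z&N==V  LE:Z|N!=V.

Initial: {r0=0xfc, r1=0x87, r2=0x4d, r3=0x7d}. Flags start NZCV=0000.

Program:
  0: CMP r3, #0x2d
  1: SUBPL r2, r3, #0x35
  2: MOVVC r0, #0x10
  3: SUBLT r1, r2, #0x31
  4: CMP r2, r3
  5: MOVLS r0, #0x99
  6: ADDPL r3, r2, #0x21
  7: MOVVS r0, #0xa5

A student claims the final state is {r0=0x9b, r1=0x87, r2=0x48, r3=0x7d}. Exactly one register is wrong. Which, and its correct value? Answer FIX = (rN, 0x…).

[0] flags=0010 → (cmp)
[1] flags=0010 PL?T → r2=0x48
[2] flags=0010 VC?T → r0=0x10
[3] flags=0010 LT?F → skip
[4] flags=1000 → (cmp)
[5] flags=1000 LS?T → r0=0x99
[6] flags=1000 PL?F → skip
[7] flags=1000 VS?F → skip

FIX = (r0, 0x99)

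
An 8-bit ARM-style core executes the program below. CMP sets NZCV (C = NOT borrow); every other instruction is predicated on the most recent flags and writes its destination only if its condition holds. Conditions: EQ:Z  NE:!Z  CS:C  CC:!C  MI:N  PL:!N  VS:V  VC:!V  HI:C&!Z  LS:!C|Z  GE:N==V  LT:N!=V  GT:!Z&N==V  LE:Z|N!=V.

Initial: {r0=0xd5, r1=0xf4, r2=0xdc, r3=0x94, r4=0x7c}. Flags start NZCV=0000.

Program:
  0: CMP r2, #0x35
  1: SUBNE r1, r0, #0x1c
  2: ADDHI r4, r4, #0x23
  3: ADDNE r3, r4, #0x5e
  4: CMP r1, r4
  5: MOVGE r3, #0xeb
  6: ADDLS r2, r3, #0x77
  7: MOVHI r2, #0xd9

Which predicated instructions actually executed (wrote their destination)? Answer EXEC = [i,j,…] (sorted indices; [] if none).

EXEC = [1,2,3,5,7]

0: ✓ CMP  NZCV=1010
1: ✓ SUBNE  r1←0xb9
2: ✓ ADDHI  r4←0x9f
3: ✓ ADDNE  r3←0xfd
4: ✓ CMP  NZCV=0010
5: ✓ MOVGE  r3←0xeb
6: · ADDLS
7: ✓ MOVHI  r2←0xd9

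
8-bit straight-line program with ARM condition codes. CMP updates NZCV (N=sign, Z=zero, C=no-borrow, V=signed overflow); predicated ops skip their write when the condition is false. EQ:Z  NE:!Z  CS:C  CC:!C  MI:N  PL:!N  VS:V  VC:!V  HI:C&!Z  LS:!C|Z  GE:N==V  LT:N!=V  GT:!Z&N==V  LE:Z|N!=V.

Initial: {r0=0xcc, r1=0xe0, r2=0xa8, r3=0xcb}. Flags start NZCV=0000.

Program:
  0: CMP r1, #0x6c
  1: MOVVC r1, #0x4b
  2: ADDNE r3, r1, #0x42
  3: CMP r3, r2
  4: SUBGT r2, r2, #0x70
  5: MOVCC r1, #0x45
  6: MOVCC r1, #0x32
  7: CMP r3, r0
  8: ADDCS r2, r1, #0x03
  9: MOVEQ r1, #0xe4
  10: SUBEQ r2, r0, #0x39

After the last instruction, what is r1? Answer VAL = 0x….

[0] flags=0011 → (cmp)
[1] flags=0011 VC?F → skip
[2] flags=0011 NE?T → r3=0x22
[3] flags=0000 → (cmp)
[4] flags=0000 GT?T → r2=0x38
[5] flags=0000 CC?T → r1=0x45
[6] flags=0000 CC?T → r1=0x32
[7] flags=0000 → (cmp)
[8] flags=0000 CS?F → skip
[9] flags=0000 EQ?F → skip
[10] flags=0000 EQ?F → skip

VAL = 0x32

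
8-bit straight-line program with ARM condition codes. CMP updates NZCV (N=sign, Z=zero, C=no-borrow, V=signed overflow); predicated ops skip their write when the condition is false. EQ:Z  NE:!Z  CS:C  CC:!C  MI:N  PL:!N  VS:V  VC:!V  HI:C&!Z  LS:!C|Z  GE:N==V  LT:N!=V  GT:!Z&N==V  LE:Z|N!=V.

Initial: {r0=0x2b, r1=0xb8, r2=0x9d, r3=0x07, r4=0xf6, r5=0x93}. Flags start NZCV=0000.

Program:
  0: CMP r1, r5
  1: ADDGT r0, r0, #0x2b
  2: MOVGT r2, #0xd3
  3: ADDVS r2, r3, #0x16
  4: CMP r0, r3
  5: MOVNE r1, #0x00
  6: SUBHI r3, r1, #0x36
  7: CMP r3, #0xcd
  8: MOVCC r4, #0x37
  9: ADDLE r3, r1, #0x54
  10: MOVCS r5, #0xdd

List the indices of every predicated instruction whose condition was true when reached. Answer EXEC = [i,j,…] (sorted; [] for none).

0: ✓ CMP  NZCV=0010
1: ✓ ADDGT  r0←0x56
2: ✓ MOVGT  r2←0xd3
3: · ADDVS
4: ✓ CMP  NZCV=0010
5: ✓ MOVNE  r1←0x00
6: ✓ SUBHI  r3←0xca
7: ✓ CMP  NZCV=1000
8: ✓ MOVCC  r4←0x37
9: ✓ ADDLE  r3←0x54
10: · MOVCS

EXEC = [1,2,5,6,8,9]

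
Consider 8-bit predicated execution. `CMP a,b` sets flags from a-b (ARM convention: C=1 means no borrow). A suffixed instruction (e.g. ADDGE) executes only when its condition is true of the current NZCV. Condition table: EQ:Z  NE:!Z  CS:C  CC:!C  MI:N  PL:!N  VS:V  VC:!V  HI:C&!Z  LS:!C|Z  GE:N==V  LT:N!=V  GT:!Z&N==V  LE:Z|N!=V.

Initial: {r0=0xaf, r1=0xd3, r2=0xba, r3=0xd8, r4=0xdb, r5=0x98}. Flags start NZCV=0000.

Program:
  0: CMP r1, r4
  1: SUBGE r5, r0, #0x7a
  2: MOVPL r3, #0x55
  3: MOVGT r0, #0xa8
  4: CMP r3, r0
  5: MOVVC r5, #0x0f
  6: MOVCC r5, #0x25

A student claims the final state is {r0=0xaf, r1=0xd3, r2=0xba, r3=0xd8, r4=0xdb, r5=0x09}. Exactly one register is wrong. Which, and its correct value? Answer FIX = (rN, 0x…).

FIX = (r5, 0x0f)

0: ✓ CMP  NZCV=1000
1: · SUBGE
2: · MOVPL
3: · MOVGT
4: ✓ CMP  NZCV=0010
5: ✓ MOVVC  r5←0x0f
6: · MOVCC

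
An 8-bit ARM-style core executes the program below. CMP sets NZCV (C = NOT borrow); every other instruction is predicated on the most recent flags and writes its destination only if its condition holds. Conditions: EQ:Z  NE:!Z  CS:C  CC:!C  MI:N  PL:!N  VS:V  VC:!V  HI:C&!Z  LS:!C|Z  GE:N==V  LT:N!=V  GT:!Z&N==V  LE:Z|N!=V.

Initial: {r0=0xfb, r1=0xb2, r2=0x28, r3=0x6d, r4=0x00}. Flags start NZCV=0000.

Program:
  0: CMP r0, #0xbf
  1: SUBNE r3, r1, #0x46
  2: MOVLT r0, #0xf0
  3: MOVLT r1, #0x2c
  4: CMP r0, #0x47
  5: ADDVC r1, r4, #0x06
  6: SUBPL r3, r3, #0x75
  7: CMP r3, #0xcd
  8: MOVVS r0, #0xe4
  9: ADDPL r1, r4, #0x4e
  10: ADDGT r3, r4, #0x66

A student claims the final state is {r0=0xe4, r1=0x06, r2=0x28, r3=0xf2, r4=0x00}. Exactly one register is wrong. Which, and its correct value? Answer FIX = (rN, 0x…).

0: ✓ CMP  NZCV=0010
1: ✓ SUBNE  r3←0x6c
2: · MOVLT
3: · MOVLT
4: ✓ CMP  NZCV=1010
5: ✓ ADDVC  r1←0x06
6: · SUBPL
7: ✓ CMP  NZCV=1001
8: ✓ MOVVS  r0←0xe4
9: · ADDPL
10: ✓ ADDGT  r3←0x66

FIX = (r3, 0x66)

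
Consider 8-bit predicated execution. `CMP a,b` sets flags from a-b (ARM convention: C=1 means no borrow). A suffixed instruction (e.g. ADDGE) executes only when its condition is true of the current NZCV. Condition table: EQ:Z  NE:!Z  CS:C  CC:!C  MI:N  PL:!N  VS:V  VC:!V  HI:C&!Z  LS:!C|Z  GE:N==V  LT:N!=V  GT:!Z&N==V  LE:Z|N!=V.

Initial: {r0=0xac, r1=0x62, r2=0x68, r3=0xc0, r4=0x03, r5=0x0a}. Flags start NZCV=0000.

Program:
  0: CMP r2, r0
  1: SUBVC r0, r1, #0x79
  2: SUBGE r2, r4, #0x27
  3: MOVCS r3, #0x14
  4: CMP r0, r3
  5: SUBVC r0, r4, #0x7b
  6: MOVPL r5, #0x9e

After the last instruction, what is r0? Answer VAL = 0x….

VAL = 0x88

[0] flags=1001 → (cmp)
[1] flags=1001 VC?F → skip
[2] flags=1001 GE?T → r2=0xdc
[3] flags=1001 CS?F → skip
[4] flags=1000 → (cmp)
[5] flags=1000 VC?T → r0=0x88
[6] flags=1000 PL?F → skip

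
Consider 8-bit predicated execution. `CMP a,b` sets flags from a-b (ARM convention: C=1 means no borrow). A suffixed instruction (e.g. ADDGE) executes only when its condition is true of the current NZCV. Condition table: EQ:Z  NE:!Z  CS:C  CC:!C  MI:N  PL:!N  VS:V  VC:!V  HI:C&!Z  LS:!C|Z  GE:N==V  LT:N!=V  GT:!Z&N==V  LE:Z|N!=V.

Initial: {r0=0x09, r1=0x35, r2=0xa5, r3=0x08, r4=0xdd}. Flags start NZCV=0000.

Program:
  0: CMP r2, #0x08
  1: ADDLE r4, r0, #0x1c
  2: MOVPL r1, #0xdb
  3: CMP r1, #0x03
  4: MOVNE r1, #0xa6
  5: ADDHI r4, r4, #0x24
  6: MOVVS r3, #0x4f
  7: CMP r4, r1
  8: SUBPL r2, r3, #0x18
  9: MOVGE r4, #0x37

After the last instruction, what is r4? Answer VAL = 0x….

VAL = 0x37

[0] flags=1010 → (cmp)
[1] flags=1010 LE?T → r4=0x25
[2] flags=1010 PL?F → skip
[3] flags=0010 → (cmp)
[4] flags=0010 NE?T → r1=0xa6
[5] flags=0010 HI?T → r4=0x49
[6] flags=0010 VS?F → skip
[7] flags=1001 → (cmp)
[8] flags=1001 PL?F → skip
[9] flags=1001 GE?T → r4=0x37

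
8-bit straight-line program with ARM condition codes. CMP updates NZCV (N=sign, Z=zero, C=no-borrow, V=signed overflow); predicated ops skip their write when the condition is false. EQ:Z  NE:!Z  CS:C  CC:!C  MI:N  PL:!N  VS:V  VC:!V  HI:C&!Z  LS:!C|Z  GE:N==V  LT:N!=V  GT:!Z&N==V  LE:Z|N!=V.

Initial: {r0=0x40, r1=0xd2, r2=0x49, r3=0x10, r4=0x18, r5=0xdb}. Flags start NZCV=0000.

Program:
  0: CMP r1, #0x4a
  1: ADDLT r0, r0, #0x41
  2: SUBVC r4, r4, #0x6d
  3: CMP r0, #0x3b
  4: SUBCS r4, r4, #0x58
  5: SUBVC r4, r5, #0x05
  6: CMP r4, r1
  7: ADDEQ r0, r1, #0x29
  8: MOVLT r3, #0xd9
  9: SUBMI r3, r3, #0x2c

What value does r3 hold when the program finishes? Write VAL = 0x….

VAL = 0xe4

0: ✓ CMP  NZCV=1010
1: ✓ ADDLT  r0←0x81
2: ✓ SUBVC  r4←0xab
3: ✓ CMP  NZCV=0011
4: ✓ SUBCS  r4←0x53
5: · SUBVC
6: ✓ CMP  NZCV=1001
7: · ADDEQ
8: · MOVLT
9: ✓ SUBMI  r3←0xe4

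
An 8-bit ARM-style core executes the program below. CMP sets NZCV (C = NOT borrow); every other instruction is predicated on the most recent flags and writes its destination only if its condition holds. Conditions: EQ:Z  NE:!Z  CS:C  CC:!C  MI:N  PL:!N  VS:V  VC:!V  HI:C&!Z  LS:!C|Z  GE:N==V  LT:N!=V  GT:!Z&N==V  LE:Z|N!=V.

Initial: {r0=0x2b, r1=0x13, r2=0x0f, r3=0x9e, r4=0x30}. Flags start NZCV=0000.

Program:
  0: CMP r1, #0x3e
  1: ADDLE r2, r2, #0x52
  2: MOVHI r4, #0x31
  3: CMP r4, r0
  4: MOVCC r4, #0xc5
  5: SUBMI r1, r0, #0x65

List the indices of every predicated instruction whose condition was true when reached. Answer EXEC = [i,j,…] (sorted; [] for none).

[0] flags=1000 → (cmp)
[1] flags=1000 LE?T → r2=0x61
[2] flags=1000 HI?F → skip
[3] flags=0010 → (cmp)
[4] flags=0010 CC?F → skip
[5] flags=0010 MI?F → skip

EXEC = [1]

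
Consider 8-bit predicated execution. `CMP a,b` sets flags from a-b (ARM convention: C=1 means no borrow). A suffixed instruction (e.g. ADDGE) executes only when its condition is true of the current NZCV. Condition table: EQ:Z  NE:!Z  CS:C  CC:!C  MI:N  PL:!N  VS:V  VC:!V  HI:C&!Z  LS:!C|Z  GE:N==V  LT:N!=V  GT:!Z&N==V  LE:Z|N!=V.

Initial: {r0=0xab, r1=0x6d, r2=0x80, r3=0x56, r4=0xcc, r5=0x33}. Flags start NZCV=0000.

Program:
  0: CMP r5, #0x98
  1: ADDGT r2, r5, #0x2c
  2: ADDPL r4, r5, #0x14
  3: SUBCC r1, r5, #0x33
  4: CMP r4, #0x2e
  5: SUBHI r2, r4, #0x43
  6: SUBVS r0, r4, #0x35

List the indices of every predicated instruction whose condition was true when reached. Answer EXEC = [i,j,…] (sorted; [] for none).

0: ✓ CMP  NZCV=1001
1: ✓ ADDGT  r2←0x5f
2: · ADDPL
3: ✓ SUBCC  r1←0x00
4: ✓ CMP  NZCV=1010
5: ✓ SUBHI  r2←0x89
6: · SUBVS

EXEC = [1,3,5]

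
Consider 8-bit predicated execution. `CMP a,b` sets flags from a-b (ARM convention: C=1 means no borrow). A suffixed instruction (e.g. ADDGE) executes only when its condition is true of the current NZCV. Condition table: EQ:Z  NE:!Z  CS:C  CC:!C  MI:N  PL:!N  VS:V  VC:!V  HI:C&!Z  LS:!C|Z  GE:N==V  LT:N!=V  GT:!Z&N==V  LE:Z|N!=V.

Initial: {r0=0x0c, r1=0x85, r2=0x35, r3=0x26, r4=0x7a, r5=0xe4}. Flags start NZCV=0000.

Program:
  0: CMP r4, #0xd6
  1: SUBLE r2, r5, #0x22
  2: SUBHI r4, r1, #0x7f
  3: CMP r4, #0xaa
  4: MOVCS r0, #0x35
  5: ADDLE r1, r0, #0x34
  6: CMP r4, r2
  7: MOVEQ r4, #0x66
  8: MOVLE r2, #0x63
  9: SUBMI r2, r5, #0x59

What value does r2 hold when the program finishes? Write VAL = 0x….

VAL = 0x35

0: ✓ CMP  NZCV=1001
1: · SUBLE
2: · SUBHI
3: ✓ CMP  NZCV=1001
4: · MOVCS
5: · ADDLE
6: ✓ CMP  NZCV=0010
7: · MOVEQ
8: · MOVLE
9: · SUBMI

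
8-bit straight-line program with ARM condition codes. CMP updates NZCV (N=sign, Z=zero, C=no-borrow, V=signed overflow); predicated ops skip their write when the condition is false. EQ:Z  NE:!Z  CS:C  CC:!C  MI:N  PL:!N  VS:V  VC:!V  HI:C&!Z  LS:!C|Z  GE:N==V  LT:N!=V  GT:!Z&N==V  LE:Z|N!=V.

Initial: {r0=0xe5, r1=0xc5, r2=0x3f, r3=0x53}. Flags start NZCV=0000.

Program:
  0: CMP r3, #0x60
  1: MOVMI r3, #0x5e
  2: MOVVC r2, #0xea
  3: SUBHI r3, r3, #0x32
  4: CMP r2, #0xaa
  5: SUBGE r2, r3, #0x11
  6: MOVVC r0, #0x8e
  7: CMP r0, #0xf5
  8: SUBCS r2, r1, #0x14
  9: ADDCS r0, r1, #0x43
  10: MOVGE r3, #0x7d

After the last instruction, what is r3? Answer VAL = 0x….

VAL = 0x5e

0: ✓ CMP  NZCV=1000
1: ✓ MOVMI  r3←0x5e
2: ✓ MOVVC  r2←0xea
3: · SUBHI
4: ✓ CMP  NZCV=0010
5: ✓ SUBGE  r2←0x4d
6: ✓ MOVVC  r0←0x8e
7: ✓ CMP  NZCV=1000
8: · SUBCS
9: · ADDCS
10: · MOVGE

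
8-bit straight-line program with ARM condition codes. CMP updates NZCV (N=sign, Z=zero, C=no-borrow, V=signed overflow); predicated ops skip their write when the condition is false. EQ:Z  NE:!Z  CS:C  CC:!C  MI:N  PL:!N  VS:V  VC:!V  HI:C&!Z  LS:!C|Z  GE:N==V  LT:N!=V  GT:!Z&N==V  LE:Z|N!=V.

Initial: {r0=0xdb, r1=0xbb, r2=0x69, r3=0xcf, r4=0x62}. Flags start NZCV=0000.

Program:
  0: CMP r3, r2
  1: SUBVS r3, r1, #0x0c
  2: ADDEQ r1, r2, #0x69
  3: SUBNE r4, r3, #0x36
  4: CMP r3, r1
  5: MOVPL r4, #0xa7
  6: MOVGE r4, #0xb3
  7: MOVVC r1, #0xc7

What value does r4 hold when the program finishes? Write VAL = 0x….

[0] flags=0011 → (cmp)
[1] flags=0011 VS?T → r3=0xaf
[2] flags=0011 EQ?F → skip
[3] flags=0011 NE?T → r4=0x79
[4] flags=1000 → (cmp)
[5] flags=1000 PL?F → skip
[6] flags=1000 GE?F → skip
[7] flags=1000 VC?T → r1=0xc7

VAL = 0x79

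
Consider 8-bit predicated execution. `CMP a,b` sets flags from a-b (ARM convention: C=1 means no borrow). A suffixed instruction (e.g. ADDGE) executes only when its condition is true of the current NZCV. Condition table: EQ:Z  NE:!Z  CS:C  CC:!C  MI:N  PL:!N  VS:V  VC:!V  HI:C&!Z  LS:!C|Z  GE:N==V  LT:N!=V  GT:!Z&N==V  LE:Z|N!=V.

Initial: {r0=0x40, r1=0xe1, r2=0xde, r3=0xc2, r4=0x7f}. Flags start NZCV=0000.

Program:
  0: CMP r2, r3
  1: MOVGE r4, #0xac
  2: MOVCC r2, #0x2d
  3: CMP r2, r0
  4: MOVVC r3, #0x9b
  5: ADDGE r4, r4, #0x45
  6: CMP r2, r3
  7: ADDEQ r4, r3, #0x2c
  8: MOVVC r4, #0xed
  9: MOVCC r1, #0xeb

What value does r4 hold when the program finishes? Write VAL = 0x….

VAL = 0xed

[0] flags=0010 → (cmp)
[1] flags=0010 GE?T → r4=0xac
[2] flags=0010 CC?F → skip
[3] flags=1010 → (cmp)
[4] flags=1010 VC?T → r3=0x9b
[5] flags=1010 GE?F → skip
[6] flags=0010 → (cmp)
[7] flags=0010 EQ?F → skip
[8] flags=0010 VC?T → r4=0xed
[9] flags=0010 CC?F → skip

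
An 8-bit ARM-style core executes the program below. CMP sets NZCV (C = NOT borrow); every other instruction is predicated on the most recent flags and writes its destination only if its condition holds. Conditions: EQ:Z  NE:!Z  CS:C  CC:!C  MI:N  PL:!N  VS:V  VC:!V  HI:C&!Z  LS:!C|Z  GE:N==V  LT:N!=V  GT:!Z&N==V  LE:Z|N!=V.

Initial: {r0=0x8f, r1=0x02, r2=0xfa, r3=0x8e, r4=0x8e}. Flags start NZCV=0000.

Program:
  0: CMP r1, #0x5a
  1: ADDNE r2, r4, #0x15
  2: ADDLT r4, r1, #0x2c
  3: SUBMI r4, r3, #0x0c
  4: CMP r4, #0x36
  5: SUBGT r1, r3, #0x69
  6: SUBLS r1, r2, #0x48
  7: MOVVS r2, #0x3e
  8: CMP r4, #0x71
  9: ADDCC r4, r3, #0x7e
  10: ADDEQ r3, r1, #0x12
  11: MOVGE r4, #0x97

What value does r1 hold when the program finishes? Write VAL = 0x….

VAL = 0x02

[0] flags=1000 → (cmp)
[1] flags=1000 NE?T → r2=0xa3
[2] flags=1000 LT?T → r4=0x2e
[3] flags=1000 MI?T → r4=0x82
[4] flags=0011 → (cmp)
[5] flags=0011 GT?F → skip
[6] flags=0011 LS?F → skip
[7] flags=0011 VS?T → r2=0x3e
[8] flags=0011 → (cmp)
[9] flags=0011 CC?F → skip
[10] flags=0011 EQ?F → skip
[11] flags=0011 GE?F → skip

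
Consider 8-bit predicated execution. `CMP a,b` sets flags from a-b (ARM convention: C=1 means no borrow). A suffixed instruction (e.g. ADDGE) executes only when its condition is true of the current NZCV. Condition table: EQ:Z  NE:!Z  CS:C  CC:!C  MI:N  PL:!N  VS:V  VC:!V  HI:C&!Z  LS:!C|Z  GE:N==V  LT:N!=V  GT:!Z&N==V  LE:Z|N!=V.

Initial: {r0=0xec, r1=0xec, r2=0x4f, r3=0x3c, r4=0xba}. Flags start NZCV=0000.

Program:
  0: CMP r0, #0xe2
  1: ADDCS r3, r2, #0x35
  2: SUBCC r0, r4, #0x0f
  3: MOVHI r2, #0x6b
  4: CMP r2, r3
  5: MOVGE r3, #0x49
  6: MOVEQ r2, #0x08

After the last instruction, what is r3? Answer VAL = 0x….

0: ✓ CMP  NZCV=0010
1: ✓ ADDCS  r3←0x84
2: · SUBCC
3: ✓ MOVHI  r2←0x6b
4: ✓ CMP  NZCV=1001
5: ✓ MOVGE  r3←0x49
6: · MOVEQ

VAL = 0x49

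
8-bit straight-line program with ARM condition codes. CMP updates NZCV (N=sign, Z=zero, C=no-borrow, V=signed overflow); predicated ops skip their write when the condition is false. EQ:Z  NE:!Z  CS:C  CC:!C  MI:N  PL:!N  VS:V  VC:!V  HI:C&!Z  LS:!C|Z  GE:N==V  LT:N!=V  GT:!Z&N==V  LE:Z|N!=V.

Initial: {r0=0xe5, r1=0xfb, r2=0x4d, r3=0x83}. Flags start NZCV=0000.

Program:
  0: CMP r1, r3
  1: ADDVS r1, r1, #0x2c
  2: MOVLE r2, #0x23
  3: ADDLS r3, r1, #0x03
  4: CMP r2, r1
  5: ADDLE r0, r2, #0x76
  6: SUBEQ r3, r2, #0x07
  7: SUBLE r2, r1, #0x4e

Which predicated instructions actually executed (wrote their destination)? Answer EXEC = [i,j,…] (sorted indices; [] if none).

EXEC = []

0: ✓ CMP  NZCV=0010
1: · ADDVS
2: · MOVLE
3: · ADDLS
4: ✓ CMP  NZCV=0000
5: · ADDLE
6: · SUBEQ
7: · SUBLE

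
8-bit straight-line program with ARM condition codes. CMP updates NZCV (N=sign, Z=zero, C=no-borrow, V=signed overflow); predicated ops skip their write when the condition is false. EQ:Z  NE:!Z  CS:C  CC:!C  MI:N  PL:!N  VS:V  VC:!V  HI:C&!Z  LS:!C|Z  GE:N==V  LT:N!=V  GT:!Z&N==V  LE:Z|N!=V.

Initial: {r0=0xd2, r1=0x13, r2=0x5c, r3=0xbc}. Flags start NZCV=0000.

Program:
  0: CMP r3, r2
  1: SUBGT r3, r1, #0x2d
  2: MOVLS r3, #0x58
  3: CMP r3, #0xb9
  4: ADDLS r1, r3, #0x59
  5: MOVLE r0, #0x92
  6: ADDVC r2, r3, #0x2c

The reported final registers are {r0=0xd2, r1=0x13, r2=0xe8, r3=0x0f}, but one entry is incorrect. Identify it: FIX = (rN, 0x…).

0: ✓ CMP  NZCV=0011
1: · SUBGT
2: · MOVLS
3: ✓ CMP  NZCV=0010
4: · ADDLS
5: · MOVLE
6: ✓ ADDVC  r2←0xe8

FIX = (r3, 0xbc)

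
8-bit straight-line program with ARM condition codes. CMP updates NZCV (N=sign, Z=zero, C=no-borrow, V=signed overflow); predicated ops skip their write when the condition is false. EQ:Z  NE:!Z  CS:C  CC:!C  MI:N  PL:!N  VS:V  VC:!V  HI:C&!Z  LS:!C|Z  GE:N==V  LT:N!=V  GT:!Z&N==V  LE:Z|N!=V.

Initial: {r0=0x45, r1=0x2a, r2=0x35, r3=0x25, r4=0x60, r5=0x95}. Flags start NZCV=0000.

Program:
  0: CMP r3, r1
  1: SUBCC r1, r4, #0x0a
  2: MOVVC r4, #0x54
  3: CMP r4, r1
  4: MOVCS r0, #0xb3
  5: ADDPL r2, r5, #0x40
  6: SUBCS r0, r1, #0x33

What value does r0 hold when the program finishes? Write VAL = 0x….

0: ✓ CMP  NZCV=1000
1: ✓ SUBCC  r1←0x56
2: ✓ MOVVC  r4←0x54
3: ✓ CMP  NZCV=1000
4: · MOVCS
5: · ADDPL
6: · SUBCS

VAL = 0x45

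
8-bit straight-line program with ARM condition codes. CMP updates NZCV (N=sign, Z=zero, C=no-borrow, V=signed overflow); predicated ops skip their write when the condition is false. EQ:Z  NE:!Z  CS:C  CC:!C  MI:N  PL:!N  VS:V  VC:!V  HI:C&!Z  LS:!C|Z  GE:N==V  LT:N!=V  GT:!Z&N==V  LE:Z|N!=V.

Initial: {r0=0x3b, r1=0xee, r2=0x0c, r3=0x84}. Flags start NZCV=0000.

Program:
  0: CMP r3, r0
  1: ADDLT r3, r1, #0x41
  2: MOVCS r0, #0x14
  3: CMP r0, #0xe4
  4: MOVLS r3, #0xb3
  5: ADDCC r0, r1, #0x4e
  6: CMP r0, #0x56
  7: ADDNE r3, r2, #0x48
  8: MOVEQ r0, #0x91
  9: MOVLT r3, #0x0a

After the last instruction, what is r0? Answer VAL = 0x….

[0] flags=0011 → (cmp)
[1] flags=0011 LT?T → r3=0x2f
[2] flags=0011 CS?T → r0=0x14
[3] flags=0000 → (cmp)
[4] flags=0000 LS?T → r3=0xb3
[5] flags=0000 CC?T → r0=0x3c
[6] flags=1000 → (cmp)
[7] flags=1000 NE?T → r3=0x54
[8] flags=1000 EQ?F → skip
[9] flags=1000 LT?T → r3=0x0a

VAL = 0x3c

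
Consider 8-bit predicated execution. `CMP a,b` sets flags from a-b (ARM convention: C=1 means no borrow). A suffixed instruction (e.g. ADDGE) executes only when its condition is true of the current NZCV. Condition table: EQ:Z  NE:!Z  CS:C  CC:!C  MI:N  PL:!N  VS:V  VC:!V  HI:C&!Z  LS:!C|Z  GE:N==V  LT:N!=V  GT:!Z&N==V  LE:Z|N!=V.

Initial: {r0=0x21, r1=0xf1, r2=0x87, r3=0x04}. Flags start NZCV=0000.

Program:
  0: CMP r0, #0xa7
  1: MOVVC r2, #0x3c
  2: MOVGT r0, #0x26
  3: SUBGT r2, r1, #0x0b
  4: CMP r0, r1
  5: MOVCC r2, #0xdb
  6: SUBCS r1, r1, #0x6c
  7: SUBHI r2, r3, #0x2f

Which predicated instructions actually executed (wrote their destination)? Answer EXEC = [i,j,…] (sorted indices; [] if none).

EXEC = [1,2,3,5]

0: ✓ CMP  NZCV=0000
1: ✓ MOVVC  r2←0x3c
2: ✓ MOVGT  r0←0x26
3: ✓ SUBGT  r2←0xe6
4: ✓ CMP  NZCV=0000
5: ✓ MOVCC  r2←0xdb
6: · SUBCS
7: · SUBHI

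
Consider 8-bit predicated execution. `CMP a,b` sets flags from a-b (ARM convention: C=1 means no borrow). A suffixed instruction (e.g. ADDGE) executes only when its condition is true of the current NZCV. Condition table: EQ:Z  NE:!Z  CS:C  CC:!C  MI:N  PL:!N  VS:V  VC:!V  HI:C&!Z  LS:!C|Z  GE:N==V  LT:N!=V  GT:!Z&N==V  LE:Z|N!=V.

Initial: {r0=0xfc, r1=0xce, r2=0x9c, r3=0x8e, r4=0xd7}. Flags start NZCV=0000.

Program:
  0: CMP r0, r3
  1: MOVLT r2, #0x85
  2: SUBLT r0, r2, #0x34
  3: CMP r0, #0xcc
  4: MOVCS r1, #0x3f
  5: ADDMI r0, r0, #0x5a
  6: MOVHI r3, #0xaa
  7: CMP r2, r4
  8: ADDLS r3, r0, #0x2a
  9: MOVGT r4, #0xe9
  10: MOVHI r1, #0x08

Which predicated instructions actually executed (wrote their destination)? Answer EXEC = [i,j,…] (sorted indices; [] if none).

EXEC = [4,6,8]

0: ✓ CMP  NZCV=0010
1: · MOVLT
2: · SUBLT
3: ✓ CMP  NZCV=0010
4: ✓ MOVCS  r1←0x3f
5: · ADDMI
6: ✓ MOVHI  r3←0xaa
7: ✓ CMP  NZCV=1000
8: ✓ ADDLS  r3←0x26
9: · MOVGT
10: · MOVHI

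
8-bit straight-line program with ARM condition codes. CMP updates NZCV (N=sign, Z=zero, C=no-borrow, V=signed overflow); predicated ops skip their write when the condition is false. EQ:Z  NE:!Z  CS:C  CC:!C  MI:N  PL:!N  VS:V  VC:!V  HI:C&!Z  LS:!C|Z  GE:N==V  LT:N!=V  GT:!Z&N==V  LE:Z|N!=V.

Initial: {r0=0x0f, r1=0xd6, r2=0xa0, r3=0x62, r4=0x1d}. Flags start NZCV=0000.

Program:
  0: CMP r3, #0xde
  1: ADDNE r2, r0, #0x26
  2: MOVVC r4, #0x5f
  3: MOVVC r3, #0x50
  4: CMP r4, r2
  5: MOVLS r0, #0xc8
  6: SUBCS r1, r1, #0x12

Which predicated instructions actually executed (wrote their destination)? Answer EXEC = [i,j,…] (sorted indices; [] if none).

EXEC = [1,5]

0: ✓ CMP  NZCV=1001
1: ✓ ADDNE  r2←0x35
2: · MOVVC
3: · MOVVC
4: ✓ CMP  NZCV=1000
5: ✓ MOVLS  r0←0xc8
6: · SUBCS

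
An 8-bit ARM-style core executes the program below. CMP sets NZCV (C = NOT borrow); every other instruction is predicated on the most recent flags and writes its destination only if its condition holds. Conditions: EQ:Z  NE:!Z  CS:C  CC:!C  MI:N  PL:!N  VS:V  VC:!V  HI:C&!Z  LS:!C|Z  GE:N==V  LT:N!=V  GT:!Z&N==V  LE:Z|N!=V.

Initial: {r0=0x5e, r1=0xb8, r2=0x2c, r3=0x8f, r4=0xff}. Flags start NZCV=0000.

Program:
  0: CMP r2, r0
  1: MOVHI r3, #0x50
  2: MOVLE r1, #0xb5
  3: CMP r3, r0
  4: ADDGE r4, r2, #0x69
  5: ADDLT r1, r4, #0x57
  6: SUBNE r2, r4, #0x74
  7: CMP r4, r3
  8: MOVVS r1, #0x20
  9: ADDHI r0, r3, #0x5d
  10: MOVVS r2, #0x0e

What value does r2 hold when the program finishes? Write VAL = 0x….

VAL = 0x8b

[0] flags=1000 → (cmp)
[1] flags=1000 HI?F → skip
[2] flags=1000 LE?T → r1=0xb5
[3] flags=0011 → (cmp)
[4] flags=0011 GE?F → skip
[5] flags=0011 LT?T → r1=0x56
[6] flags=0011 NE?T → r2=0x8b
[7] flags=0010 → (cmp)
[8] flags=0010 VS?F → skip
[9] flags=0010 HI?T → r0=0xec
[10] flags=0010 VS?F → skip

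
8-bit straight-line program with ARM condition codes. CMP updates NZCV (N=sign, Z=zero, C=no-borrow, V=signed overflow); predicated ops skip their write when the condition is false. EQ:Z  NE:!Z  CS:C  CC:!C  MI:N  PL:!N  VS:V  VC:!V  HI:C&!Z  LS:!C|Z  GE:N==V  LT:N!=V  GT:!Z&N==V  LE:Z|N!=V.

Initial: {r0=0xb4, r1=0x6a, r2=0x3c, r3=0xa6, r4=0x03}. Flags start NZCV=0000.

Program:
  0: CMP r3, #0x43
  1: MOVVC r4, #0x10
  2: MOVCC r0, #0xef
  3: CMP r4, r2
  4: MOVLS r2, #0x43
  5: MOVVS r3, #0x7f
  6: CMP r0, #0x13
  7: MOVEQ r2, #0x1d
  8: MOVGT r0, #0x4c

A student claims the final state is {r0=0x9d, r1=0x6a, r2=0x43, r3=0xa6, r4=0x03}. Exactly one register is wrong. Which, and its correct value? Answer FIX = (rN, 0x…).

FIX = (r0, 0xb4)

[0] flags=0011 → (cmp)
[1] flags=0011 VC?F → skip
[2] flags=0011 CC?F → skip
[3] flags=1000 → (cmp)
[4] flags=1000 LS?T → r2=0x43
[5] flags=1000 VS?F → skip
[6] flags=1010 → (cmp)
[7] flags=1010 EQ?F → skip
[8] flags=1010 GT?F → skip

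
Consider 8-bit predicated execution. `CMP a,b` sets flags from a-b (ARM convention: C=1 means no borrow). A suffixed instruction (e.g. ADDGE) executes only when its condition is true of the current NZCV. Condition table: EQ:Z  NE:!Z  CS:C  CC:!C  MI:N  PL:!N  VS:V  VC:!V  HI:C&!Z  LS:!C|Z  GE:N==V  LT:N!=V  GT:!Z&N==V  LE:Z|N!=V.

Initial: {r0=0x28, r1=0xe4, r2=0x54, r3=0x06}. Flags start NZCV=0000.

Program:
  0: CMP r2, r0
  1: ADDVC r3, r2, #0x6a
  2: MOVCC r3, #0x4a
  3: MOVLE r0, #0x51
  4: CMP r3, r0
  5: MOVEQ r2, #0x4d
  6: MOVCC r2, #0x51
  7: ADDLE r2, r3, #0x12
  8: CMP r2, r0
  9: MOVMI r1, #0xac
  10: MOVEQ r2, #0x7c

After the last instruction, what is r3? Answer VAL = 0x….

VAL = 0xbe

[0] flags=0010 → (cmp)
[1] flags=0010 VC?T → r3=0xbe
[2] flags=0010 CC?F → skip
[3] flags=0010 LE?F → skip
[4] flags=1010 → (cmp)
[5] flags=1010 EQ?F → skip
[6] flags=1010 CC?F → skip
[7] flags=1010 LE?T → r2=0xd0
[8] flags=1010 → (cmp)
[9] flags=1010 MI?T → r1=0xac
[10] flags=1010 EQ?F → skip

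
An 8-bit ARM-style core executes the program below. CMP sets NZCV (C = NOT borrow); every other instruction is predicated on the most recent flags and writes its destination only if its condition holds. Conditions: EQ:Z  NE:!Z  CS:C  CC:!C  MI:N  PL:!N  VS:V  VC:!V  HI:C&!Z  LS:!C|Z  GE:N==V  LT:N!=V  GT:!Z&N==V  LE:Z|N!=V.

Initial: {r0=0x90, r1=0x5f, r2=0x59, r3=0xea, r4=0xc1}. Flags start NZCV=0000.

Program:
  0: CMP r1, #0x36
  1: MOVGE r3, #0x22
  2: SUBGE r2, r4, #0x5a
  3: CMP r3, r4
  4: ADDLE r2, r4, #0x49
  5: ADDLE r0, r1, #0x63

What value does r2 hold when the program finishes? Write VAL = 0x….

VAL = 0x67

0: ✓ CMP  NZCV=0010
1: ✓ MOVGE  r3←0x22
2: ✓ SUBGE  r2←0x67
3: ✓ CMP  NZCV=0000
4: · ADDLE
5: · ADDLE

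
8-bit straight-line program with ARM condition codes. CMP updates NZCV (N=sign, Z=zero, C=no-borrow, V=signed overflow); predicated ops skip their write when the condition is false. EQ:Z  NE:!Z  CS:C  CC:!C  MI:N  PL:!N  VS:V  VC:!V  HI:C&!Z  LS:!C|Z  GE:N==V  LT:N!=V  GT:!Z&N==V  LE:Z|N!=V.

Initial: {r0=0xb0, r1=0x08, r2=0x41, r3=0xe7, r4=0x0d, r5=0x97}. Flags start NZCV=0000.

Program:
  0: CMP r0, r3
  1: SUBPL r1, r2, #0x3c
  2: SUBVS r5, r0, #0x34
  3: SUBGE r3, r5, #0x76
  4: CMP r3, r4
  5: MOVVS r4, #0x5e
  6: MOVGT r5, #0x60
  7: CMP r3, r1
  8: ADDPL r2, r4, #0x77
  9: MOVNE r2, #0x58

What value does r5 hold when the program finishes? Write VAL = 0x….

VAL = 0x97

[0] flags=1000 → (cmp)
[1] flags=1000 PL?F → skip
[2] flags=1000 VS?F → skip
[3] flags=1000 GE?F → skip
[4] flags=1010 → (cmp)
[5] flags=1010 VS?F → skip
[6] flags=1010 GT?F → skip
[7] flags=1010 → (cmp)
[8] flags=1010 PL?F → skip
[9] flags=1010 NE?T → r2=0x58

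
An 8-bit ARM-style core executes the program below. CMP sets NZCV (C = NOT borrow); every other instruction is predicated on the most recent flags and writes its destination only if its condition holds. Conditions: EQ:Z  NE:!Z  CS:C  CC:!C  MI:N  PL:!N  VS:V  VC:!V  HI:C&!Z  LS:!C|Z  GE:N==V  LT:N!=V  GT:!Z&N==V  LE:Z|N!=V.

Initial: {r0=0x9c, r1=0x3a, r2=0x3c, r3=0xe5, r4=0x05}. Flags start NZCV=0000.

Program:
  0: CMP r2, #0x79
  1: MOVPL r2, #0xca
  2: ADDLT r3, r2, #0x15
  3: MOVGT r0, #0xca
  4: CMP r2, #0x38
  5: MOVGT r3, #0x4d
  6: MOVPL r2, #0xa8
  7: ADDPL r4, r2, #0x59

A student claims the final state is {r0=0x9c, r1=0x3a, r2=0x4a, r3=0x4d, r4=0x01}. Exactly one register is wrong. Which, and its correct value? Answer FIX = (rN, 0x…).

FIX = (r2, 0xa8)

0: ✓ CMP  NZCV=1000
1: · MOVPL
2: ✓ ADDLT  r3←0x51
3: · MOVGT
4: ✓ CMP  NZCV=0010
5: ✓ MOVGT  r3←0x4d
6: ✓ MOVPL  r2←0xa8
7: ✓ ADDPL  r4←0x01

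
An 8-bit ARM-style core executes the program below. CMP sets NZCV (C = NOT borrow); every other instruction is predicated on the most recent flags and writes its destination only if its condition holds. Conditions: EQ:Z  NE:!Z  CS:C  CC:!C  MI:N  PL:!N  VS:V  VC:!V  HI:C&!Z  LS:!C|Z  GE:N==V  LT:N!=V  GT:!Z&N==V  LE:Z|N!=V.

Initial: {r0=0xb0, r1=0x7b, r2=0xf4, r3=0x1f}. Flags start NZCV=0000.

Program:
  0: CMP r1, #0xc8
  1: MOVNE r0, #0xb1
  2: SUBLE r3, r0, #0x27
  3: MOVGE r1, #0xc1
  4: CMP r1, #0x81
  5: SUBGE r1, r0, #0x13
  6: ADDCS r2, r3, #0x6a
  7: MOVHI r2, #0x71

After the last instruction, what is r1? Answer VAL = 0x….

0: ✓ CMP  NZCV=1001
1: ✓ MOVNE  r0←0xb1
2: · SUBLE
3: ✓ MOVGE  r1←0xc1
4: ✓ CMP  NZCV=0010
5: ✓ SUBGE  r1←0x9e
6: ✓ ADDCS  r2←0x89
7: ✓ MOVHI  r2←0x71

VAL = 0x9e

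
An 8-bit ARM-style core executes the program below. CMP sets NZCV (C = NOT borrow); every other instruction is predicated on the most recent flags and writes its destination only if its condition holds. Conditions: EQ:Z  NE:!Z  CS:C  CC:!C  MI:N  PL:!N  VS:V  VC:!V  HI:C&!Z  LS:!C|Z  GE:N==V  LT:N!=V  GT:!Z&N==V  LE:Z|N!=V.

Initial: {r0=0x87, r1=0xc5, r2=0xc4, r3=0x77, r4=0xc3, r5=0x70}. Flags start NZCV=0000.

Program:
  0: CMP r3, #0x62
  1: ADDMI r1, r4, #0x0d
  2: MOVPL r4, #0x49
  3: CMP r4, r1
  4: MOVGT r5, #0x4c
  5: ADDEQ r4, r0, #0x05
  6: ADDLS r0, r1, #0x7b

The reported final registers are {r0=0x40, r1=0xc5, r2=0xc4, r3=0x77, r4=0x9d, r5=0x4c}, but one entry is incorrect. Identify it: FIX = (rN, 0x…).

FIX = (r4, 0x49)

0: ✓ CMP  NZCV=0010
1: · ADDMI
2: ✓ MOVPL  r4←0x49
3: ✓ CMP  NZCV=1001
4: ✓ MOVGT  r5←0x4c
5: · ADDEQ
6: ✓ ADDLS  r0←0x40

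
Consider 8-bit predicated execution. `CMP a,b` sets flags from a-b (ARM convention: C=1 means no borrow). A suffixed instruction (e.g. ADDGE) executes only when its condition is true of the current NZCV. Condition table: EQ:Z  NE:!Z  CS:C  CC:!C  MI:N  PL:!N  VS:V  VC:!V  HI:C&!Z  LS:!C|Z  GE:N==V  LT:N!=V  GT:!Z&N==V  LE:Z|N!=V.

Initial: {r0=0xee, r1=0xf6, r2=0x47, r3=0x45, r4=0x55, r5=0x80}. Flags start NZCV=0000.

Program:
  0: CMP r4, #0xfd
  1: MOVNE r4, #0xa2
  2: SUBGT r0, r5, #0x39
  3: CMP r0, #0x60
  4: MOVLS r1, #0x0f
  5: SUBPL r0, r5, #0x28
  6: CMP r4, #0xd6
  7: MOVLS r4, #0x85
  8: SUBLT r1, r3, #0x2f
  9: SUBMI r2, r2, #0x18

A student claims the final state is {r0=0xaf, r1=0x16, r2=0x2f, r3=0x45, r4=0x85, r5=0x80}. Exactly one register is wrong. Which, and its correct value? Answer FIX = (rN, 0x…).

FIX = (r0, 0x47)

[0] flags=0000 → (cmp)
[1] flags=0000 NE?T → r4=0xa2
[2] flags=0000 GT?T → r0=0x47
[3] flags=1000 → (cmp)
[4] flags=1000 LS?T → r1=0x0f
[5] flags=1000 PL?F → skip
[6] flags=1000 → (cmp)
[7] flags=1000 LS?T → r4=0x85
[8] flags=1000 LT?T → r1=0x16
[9] flags=1000 MI?T → r2=0x2f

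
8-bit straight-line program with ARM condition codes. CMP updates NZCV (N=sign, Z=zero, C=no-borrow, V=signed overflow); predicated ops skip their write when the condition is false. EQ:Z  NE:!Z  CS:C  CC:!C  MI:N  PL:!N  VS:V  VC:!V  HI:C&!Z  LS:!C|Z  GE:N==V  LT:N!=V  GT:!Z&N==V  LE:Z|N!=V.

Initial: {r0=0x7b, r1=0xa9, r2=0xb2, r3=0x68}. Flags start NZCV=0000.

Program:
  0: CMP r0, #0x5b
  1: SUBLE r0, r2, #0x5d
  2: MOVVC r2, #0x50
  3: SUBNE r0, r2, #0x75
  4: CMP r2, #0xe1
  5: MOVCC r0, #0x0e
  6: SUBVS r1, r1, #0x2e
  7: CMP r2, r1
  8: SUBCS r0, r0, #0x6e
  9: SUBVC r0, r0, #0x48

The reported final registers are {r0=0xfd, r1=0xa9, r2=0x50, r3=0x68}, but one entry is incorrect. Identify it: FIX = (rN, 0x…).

FIX = (r0, 0x0e)

[0] flags=0010 → (cmp)
[1] flags=0010 LE?F → skip
[2] flags=0010 VC?T → r2=0x50
[3] flags=0010 NE?T → r0=0xdb
[4] flags=0000 → (cmp)
[5] flags=0000 CC?T → r0=0x0e
[6] flags=0000 VS?F → skip
[7] flags=1001 → (cmp)
[8] flags=1001 CS?F → skip
[9] flags=1001 VC?F → skip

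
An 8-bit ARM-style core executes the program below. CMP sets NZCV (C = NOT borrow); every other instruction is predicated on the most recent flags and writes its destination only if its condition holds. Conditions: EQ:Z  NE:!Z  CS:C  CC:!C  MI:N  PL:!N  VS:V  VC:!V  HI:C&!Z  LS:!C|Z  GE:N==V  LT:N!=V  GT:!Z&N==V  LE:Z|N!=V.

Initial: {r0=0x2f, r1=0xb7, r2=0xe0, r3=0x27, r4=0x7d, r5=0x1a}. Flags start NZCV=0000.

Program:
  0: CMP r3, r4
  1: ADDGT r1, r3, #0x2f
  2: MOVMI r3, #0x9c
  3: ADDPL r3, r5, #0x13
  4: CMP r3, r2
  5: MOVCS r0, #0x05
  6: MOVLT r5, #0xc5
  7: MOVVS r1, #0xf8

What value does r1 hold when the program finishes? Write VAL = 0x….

VAL = 0xb7

[0] flags=1000 → (cmp)
[1] flags=1000 GT?F → skip
[2] flags=1000 MI?T → r3=0x9c
[3] flags=1000 PL?F → skip
[4] flags=1000 → (cmp)
[5] flags=1000 CS?F → skip
[6] flags=1000 LT?T → r5=0xc5
[7] flags=1000 VS?F → skip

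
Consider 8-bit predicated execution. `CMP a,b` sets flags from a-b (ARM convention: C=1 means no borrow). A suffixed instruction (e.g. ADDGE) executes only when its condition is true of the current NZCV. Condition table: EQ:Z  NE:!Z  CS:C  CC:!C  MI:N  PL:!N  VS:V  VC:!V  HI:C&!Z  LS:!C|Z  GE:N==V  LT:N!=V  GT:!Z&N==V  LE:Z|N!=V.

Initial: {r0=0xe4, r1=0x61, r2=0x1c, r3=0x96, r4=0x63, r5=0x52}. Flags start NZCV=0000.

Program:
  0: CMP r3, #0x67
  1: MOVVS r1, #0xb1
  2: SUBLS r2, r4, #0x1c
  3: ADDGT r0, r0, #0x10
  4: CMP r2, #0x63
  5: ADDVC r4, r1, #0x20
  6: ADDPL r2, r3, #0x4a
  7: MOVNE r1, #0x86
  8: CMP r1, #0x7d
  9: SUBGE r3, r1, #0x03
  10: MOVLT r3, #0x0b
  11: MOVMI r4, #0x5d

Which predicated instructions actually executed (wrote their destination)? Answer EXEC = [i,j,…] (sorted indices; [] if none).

[0] flags=0011 → (cmp)
[1] flags=0011 VS?T → r1=0xb1
[2] flags=0011 LS?F → skip
[3] flags=0011 GT?F → skip
[4] flags=1000 → (cmp)
[5] flags=1000 VC?T → r4=0xd1
[6] flags=1000 PL?F → skip
[7] flags=1000 NE?T → r1=0x86
[8] flags=0011 → (cmp)
[9] flags=0011 GE?F → skip
[10] flags=0011 LT?T → r3=0x0b
[11] flags=0011 MI?F → skip

EXEC = [1,5,7,10]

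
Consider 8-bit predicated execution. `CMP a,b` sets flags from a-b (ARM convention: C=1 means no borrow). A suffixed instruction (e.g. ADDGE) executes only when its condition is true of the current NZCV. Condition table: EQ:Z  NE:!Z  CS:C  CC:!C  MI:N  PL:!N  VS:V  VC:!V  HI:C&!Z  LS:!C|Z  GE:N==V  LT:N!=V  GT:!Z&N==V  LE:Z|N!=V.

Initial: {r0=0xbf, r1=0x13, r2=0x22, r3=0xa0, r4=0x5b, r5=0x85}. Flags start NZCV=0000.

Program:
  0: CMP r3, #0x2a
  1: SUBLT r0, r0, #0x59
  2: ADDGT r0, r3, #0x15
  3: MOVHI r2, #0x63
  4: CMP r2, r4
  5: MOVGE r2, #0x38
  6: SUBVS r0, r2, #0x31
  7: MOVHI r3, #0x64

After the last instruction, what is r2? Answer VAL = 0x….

[0] flags=0011 → (cmp)
[1] flags=0011 LT?T → r0=0x66
[2] flags=0011 GT?F → skip
[3] flags=0011 HI?T → r2=0x63
[4] flags=0010 → (cmp)
[5] flags=0010 GE?T → r2=0x38
[6] flags=0010 VS?F → skip
[7] flags=0010 HI?T → r3=0x64

VAL = 0x38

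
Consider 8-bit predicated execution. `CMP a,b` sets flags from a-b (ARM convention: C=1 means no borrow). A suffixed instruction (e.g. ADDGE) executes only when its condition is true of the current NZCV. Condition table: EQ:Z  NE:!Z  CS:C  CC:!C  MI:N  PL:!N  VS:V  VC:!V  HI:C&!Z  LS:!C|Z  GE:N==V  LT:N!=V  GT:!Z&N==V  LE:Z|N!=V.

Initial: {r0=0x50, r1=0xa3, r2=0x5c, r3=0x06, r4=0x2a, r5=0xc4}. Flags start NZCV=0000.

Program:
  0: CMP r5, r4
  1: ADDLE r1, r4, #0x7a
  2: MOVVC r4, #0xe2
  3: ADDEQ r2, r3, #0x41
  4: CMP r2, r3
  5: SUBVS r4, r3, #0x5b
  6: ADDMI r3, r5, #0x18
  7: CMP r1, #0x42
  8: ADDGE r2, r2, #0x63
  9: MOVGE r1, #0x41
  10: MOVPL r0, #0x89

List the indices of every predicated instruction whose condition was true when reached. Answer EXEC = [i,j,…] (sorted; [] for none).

EXEC = [1,2,10]

0: ✓ CMP  NZCV=1010
1: ✓ ADDLE  r1←0xa4
2: ✓ MOVVC  r4←0xe2
3: · ADDEQ
4: ✓ CMP  NZCV=0010
5: · SUBVS
6: · ADDMI
7: ✓ CMP  NZCV=0011
8: · ADDGE
9: · MOVGE
10: ✓ MOVPL  r0←0x89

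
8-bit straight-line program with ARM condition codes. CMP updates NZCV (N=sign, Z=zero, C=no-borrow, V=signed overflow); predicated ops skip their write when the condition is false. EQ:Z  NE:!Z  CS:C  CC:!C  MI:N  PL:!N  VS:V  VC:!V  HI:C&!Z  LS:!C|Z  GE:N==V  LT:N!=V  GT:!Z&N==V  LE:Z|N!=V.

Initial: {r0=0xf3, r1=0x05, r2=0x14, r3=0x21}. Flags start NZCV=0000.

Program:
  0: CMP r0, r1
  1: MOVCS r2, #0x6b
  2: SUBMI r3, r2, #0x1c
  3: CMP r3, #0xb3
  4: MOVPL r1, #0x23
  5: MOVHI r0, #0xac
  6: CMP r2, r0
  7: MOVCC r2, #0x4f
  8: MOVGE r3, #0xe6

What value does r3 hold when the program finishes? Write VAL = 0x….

0: ✓ CMP  NZCV=1010
1: ✓ MOVCS  r2←0x6b
2: ✓ SUBMI  r3←0x4f
3: ✓ CMP  NZCV=1001
4: · MOVPL
5: · MOVHI
6: ✓ CMP  NZCV=0000
7: ✓ MOVCC  r2←0x4f
8: ✓ MOVGE  r3←0xe6

VAL = 0xe6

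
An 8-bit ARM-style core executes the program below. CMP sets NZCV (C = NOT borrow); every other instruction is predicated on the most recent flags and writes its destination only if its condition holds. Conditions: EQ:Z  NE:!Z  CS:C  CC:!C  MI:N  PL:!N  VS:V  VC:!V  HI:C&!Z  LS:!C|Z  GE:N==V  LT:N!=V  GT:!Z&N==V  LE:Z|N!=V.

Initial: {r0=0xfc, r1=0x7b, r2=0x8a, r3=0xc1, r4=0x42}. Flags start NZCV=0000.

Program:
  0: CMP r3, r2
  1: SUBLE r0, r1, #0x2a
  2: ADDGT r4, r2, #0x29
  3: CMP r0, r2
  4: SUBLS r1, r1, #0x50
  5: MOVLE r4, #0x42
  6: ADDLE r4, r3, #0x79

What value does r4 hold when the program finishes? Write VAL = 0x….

VAL = 0xb3

[0] flags=0010 → (cmp)
[1] flags=0010 LE?F → skip
[2] flags=0010 GT?T → r4=0xb3
[3] flags=0010 → (cmp)
[4] flags=0010 LS?F → skip
[5] flags=0010 LE?F → skip
[6] flags=0010 LE?F → skip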